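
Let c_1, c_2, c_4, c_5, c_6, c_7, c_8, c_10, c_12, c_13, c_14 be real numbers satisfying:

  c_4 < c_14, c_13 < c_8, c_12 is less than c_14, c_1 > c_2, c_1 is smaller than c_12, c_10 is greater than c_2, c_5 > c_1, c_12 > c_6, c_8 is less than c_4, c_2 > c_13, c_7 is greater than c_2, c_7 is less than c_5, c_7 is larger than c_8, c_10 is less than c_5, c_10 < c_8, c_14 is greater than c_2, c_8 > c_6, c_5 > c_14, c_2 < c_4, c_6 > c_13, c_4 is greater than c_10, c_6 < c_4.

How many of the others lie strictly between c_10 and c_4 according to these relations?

Chaining upward from c_10 reaches: c_8, c_7, c_14, c_5.
Chaining downward from c_4 reaches: c_13, c_6, c_2, c_8.
Strictly between c_10 and c_4 are those in both lists: c_8 — 1 element.

1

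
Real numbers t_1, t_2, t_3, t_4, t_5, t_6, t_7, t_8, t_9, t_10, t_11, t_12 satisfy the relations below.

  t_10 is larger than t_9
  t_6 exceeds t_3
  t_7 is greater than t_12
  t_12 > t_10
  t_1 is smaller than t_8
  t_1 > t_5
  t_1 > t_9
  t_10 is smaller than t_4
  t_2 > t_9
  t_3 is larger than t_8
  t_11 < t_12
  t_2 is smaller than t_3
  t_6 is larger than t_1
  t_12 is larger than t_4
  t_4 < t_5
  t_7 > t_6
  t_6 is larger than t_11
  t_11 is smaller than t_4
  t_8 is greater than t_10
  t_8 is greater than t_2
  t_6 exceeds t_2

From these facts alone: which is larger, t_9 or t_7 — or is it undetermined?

The relevant relations are t_9 < t_10; t_10 < t_4; t_4 < t_5; t_5 < t_1; t_1 < t_8; t_8 < t_3; t_3 < t_6; t_6 < t_7.
Together: t_9 < t_10 < t_4 < t_5 < t_1 < t_8 < t_3 < t_6 < t_7.
So t_7 is larger.

t_7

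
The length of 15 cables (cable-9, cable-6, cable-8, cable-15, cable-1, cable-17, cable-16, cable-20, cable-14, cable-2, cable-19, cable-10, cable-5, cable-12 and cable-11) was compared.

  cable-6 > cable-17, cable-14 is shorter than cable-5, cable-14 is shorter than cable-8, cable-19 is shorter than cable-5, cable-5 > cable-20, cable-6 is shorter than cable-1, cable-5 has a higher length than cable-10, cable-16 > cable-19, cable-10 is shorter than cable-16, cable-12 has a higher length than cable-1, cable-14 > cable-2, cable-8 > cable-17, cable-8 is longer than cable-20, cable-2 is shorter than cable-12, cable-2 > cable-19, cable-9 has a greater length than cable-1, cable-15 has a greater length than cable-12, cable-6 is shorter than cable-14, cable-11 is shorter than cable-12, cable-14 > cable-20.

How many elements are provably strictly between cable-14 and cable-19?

1

The relations place cable-19 below cable-14. An element lies strictly between them when it is forced above cable-19 and also forced below cable-14.
Above cable-19: {cable-2, cable-12, cable-15, cable-16, cable-8, cable-5}. Below cable-14: {cable-17, cable-2, cable-6, cable-20}.
Intersection: {cable-2} — 1.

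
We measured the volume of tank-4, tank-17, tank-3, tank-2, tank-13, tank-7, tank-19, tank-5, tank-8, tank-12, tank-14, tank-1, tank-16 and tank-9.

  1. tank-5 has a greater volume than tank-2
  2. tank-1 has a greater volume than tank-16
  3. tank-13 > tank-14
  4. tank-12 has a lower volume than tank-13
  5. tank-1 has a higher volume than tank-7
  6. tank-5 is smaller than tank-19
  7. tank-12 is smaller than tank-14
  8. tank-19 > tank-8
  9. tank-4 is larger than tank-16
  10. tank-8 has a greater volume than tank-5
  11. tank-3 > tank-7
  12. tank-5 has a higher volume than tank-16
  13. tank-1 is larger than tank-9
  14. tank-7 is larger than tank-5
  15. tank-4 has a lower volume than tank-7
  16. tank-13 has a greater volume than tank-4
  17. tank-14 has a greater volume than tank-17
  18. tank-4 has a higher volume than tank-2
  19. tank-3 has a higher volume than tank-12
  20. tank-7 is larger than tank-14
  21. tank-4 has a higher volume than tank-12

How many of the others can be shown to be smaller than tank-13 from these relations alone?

From tank-13 the given relations immediately reach tank-12, tank-14, tank-4.
From those, tank-17, tank-2, tank-16 — 6 in total.
No other element is forced below tank-13 by the given relations, so the count is 6.

6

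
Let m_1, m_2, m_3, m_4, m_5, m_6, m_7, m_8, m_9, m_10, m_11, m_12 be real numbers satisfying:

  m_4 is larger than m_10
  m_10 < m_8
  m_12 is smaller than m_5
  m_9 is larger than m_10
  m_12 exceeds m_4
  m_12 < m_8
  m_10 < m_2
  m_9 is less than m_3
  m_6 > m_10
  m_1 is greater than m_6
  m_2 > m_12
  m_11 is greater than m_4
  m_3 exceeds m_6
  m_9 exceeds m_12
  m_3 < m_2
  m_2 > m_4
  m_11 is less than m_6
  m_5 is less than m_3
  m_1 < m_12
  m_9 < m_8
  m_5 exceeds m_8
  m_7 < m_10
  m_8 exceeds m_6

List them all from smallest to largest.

m_7 < m_10 < m_4 < m_11 < m_6 < m_1 < m_12 < m_9 < m_8 < m_5 < m_3 < m_2

The consecutive links are each given: m_7 < m_10; m_10 < m_4; m_4 < m_11; m_11 < m_6; m_6 < m_1; m_1 < m_12; m_12 < m_9; m_9 < m_8; m_8 < m_5; m_5 < m_3; m_3 < m_2.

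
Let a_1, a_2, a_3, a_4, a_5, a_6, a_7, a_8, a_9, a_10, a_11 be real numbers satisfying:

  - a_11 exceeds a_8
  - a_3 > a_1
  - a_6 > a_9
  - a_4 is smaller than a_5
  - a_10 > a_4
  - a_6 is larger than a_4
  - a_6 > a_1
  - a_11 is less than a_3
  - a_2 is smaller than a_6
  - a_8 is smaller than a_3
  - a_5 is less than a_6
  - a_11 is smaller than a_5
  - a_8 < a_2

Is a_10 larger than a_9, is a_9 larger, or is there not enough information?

undetermined

Following every chain through a_9: above a_9 we get a_6.
a_10 is not reached, and no chain runs the other way from a_10 to a_9.
So the given relations leave the order of a_9 and a_10 undetermined.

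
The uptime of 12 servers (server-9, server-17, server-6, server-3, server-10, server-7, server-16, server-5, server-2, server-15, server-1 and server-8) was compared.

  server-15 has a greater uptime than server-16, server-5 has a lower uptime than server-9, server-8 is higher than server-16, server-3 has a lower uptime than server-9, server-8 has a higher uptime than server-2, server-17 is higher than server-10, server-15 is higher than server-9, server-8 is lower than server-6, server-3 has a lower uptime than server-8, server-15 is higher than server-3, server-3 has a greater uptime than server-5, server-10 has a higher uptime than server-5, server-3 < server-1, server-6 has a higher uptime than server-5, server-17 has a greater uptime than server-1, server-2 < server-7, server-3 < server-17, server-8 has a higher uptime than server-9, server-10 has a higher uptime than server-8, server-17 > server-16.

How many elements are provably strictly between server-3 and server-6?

The relations place server-3 below server-6. An element lies strictly between them when it is forced above server-3 and also forced below server-6.
Above server-3: {server-9, server-15, server-8, server-1, server-10, server-17}. Below server-6: {server-16, server-5, server-2, server-9, server-8}.
Intersection: {server-9, server-8} — 2.

2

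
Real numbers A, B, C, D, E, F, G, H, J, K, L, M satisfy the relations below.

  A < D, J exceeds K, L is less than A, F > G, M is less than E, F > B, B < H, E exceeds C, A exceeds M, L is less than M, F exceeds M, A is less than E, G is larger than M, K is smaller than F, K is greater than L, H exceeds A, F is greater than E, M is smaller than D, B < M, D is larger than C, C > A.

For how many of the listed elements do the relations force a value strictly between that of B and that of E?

The relations place B below E. An element lies strictly between them when it is forced above B and also forced below E.
Above B: {M, G, A, C, D, H, F}. Below E: {L, M, A, C}.
Intersection: {M, A, C} — 3.

3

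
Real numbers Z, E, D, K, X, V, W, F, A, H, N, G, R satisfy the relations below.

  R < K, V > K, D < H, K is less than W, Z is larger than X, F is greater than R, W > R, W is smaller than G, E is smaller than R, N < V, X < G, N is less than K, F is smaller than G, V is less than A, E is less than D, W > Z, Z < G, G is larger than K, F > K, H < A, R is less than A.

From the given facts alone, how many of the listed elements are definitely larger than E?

Directly above E: D, R.
One step further: H, K, F, W, A (7 so far).
One step further: V, G (9 so far).
No other element is forced above E by the given relations, so the count is 9.

9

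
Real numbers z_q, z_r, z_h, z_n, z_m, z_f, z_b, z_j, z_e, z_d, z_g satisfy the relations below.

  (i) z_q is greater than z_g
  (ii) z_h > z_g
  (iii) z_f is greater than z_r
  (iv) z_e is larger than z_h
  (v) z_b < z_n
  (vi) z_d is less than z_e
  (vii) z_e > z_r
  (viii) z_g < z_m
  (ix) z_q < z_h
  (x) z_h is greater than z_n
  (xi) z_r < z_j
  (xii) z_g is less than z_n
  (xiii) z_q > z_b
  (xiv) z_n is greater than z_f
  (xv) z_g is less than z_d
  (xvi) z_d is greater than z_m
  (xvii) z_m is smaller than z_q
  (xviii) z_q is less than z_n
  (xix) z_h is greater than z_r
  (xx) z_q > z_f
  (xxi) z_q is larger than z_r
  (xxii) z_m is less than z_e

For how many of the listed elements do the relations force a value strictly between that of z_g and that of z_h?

3

The relations place z_g below z_h. An element lies strictly between them when it is forced above z_g and also forced below z_h.
Above z_g: {z_m, z_q, z_n, z_d, z_e}. Below z_h: {z_b, z_m, z_r, z_f, z_q, z_n}.
Intersection: {z_m, z_q, z_n} — 3.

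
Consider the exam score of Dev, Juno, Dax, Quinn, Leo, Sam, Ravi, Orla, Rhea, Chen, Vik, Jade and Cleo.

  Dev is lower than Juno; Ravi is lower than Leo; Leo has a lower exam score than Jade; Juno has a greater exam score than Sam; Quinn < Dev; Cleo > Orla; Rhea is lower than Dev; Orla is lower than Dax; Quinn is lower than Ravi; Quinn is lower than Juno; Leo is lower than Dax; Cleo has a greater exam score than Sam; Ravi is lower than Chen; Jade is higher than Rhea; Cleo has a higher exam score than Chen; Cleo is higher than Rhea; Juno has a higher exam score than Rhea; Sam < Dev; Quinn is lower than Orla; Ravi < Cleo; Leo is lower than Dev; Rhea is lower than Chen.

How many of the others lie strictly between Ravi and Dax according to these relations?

The relations place Ravi below Dax. An element lies strictly between them when it is forced above Ravi and also forced below Dax.
Above Ravi: {Leo, Chen, Cleo, Dev, Jade, Juno}. Below Dax: {Quinn, Orla, Leo}.
Intersection: {Leo} — 1.

1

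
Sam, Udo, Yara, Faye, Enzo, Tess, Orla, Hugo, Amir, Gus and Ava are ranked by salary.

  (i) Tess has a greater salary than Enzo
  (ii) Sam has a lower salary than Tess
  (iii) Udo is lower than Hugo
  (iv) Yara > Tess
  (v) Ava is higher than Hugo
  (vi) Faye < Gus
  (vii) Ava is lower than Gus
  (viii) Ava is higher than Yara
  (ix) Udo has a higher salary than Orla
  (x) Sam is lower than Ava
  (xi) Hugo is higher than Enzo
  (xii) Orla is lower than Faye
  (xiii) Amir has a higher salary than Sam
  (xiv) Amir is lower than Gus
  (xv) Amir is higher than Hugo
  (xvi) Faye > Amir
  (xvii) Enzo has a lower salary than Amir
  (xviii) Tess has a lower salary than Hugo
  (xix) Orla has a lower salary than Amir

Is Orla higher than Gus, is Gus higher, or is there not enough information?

Gus

Orla < Udo and Udo < Hugo give Orla < Hugo.
Then Hugo < Amir extends the chain to Amir.
With Amir < Faye: Orla < Udo < Hugo < Amir < Faye.
With Faye < Gus: Orla < Udo < Hugo < Amir < Faye < Gus.
So Gus is higher.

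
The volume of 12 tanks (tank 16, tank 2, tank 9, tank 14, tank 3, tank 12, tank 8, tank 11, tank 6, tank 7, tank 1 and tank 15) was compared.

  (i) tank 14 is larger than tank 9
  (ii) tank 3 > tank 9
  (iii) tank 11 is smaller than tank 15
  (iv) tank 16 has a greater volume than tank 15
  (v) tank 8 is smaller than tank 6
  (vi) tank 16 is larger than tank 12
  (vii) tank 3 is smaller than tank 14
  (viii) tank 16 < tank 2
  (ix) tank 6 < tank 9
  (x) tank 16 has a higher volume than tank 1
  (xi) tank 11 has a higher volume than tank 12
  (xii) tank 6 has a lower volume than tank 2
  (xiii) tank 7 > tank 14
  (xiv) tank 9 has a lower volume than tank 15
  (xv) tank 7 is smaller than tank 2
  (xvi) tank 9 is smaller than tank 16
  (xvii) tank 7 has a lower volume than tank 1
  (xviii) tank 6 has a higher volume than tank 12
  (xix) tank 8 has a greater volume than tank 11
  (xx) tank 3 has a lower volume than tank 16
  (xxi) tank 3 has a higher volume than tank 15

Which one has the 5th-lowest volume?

Chaining the given pairs: tank 12 < tank 11 < tank 8 < tank 6 < tank 9 < tank 15 < tank 3 < tank 14 < tank 7 < tank 1 < tank 16 < tank 2.
Counting 5 from the smallest end gives tank 9.

tank 9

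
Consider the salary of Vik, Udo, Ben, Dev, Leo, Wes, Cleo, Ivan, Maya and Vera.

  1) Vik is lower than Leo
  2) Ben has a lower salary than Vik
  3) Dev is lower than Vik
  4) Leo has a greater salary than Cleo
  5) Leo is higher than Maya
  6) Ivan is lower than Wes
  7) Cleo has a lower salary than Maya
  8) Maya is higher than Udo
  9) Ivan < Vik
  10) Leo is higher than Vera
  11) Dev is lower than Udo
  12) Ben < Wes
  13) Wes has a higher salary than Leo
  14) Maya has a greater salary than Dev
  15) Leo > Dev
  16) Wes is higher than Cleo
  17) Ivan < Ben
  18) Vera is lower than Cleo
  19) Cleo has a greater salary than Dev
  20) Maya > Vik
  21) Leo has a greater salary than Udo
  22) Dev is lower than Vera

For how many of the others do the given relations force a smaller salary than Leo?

8

The elements the relations force below Leo are Dev, Udo, Vera, Cleo, Ivan, Ben, Vik, Maya — no chain reaches any other.
That is 8.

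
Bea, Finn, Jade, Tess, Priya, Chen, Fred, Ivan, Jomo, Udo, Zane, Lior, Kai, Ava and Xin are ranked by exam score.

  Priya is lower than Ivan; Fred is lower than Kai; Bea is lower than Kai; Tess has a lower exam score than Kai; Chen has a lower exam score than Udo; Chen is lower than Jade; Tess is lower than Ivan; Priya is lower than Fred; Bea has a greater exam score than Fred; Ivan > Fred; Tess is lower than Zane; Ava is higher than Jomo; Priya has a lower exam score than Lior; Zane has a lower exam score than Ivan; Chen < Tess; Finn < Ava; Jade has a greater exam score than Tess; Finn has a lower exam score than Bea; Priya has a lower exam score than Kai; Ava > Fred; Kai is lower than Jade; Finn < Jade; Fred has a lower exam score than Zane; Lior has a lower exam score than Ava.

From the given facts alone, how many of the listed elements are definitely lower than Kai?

6

Directly below Kai: Priya, Fred, Bea, Tess.
One step further: Chen, Finn (6 so far).
Nothing else is reachable below Kai; 6 in all.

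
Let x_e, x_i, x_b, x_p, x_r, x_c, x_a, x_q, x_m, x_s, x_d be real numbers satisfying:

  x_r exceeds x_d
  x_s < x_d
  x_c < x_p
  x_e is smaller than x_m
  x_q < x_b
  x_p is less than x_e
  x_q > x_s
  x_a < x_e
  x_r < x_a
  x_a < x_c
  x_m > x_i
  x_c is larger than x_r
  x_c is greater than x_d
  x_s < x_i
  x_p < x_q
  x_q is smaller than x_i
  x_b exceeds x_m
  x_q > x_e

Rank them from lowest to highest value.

x_s < x_d < x_r < x_a < x_c < x_p < x_e < x_q < x_i < x_m < x_b

Each adjacent pair is fixed by a given relation: x_s < x_d; x_d < x_r; x_r < x_a; x_a < x_c; x_c < x_p; x_p < x_e; x_e < x_q; x_q < x_i; x_i < x_m; x_m < x_b. Chaining them end to end gives the full order.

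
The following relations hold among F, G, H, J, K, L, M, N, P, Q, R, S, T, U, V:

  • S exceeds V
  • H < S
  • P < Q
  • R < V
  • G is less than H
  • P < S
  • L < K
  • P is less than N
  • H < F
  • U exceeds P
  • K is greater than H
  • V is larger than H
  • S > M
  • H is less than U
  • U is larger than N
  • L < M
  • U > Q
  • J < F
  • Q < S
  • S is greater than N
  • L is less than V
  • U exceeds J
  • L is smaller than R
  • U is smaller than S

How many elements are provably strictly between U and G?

1

The relations place G below U. An element lies strictly between them when it is forced above G and also forced below U.
Above G: {H, K, V, F, S}. Below U: {P, H, N, J, Q}.
Intersection: {H} — 1.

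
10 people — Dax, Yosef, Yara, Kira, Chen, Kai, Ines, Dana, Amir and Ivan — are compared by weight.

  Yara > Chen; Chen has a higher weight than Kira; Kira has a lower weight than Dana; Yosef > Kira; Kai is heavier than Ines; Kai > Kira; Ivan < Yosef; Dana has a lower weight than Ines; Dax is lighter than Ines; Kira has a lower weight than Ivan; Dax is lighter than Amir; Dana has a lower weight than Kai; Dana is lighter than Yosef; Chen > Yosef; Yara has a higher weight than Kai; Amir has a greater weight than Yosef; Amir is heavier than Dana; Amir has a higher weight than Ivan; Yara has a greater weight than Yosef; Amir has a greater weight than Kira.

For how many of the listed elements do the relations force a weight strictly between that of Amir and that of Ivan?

The relations place Ivan below Amir. An element lies strictly between them when it is forced above Ivan and also forced below Amir.
Above Ivan: {Yosef, Chen, Yara}. Below Amir: {Kira, Dana, Dax, Yosef}.
Intersection: {Yosef} — 1.

1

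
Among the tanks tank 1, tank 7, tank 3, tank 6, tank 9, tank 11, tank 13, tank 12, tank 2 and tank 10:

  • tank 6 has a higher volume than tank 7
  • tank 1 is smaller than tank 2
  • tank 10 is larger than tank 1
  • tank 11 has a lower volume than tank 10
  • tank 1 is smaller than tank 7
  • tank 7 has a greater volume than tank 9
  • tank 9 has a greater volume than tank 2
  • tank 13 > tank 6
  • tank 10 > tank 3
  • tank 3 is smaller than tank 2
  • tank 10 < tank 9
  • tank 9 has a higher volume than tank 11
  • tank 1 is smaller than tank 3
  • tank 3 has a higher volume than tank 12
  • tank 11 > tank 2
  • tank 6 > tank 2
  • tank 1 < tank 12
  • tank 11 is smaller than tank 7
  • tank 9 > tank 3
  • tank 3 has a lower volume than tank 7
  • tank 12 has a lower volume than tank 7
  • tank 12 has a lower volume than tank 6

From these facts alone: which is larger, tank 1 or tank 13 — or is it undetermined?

tank 13

Link the given pairs in sequence: tank 1 < tank 12; tank 12 < tank 3; tank 3 < tank 2; tank 2 < tank 11; tank 11 < tank 9; tank 9 < tank 7; tank 7 < tank 6; tank 6 < tank 13.
Chaining these gives tank 1 < tank 12 < tank 3 < tank 2 < tank 11 < tank 9 < tank 7 < tank 6 < tank 13.
So tank 13 is larger.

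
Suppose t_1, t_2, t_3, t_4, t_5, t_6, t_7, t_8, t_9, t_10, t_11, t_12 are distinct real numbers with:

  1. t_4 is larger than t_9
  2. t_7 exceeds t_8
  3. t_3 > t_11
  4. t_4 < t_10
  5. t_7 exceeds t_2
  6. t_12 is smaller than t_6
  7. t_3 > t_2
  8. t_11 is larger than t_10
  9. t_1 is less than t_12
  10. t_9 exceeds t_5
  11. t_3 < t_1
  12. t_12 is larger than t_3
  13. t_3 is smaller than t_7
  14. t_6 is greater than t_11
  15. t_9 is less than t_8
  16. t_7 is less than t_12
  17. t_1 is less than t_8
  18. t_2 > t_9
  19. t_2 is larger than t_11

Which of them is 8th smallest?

Chaining the given pairs: t_5 < t_9 < t_4 < t_10 < t_11 < t_2 < t_3 < t_1 < t_8 < t_7 < t_12 < t_6.
Counting 8 from the smallest end gives t_1.

t_1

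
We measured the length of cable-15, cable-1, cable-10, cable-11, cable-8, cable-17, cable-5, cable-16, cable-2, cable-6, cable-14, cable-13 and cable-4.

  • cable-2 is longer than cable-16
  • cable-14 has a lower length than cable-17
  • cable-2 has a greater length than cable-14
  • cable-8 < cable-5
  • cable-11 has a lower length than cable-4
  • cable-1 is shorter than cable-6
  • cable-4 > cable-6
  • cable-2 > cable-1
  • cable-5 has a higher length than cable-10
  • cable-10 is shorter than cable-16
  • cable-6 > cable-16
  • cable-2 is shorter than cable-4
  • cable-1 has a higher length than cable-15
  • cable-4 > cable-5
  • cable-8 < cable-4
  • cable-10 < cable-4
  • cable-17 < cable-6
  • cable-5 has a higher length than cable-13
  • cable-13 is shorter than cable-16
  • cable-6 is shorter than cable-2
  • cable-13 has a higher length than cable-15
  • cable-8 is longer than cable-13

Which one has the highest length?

cable-4

Chaining downward from cable-4: directly below it, cable-8, cable-10, cable-11, cable-6, cable-2, cable-5; then cable-14, cable-13, cable-17, cable-1, cable-16; then cable-15.
That covers every other element, and nothing is given above cable-4, so cable-4 is the highest length.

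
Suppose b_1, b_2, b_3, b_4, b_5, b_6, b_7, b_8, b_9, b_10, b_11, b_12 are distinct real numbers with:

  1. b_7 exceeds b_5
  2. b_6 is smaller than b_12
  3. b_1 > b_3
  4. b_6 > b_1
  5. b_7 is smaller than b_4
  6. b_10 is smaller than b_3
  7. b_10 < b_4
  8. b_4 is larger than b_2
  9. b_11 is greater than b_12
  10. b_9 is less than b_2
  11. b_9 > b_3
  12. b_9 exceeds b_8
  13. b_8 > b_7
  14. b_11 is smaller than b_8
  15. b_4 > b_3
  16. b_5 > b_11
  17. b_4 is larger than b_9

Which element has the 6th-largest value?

b_5

The consecutive relations fix a unique order: b_10 < b_3 < b_1 < b_6 < b_12 < b_11 < b_5 < b_7 < b_8 < b_9 < b_2 < b_4.
The 6th largest is b_5.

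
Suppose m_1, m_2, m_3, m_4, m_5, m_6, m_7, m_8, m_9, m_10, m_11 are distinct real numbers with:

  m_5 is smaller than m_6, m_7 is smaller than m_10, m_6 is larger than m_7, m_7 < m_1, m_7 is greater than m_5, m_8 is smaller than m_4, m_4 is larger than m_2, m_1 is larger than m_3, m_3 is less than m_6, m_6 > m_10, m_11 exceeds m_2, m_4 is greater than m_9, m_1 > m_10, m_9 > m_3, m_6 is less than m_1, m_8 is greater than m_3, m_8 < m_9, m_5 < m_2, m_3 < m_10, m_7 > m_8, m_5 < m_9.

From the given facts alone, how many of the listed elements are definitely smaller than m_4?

Directly below m_4: m_8, m_2, m_9.
One step further: m_5, m_3 (5 so far).
Nothing else is reachable below m_4; 5 in all.

5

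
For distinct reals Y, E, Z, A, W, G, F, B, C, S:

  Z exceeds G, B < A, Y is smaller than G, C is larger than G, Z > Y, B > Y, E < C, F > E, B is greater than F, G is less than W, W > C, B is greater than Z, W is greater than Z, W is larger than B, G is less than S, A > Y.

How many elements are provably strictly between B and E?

1

Chaining upward from E reaches: F, C, A, W.
Chaining downward from B reaches: Y, G, F, Z.
Strictly between E and B are those in both lists: F — 1 element.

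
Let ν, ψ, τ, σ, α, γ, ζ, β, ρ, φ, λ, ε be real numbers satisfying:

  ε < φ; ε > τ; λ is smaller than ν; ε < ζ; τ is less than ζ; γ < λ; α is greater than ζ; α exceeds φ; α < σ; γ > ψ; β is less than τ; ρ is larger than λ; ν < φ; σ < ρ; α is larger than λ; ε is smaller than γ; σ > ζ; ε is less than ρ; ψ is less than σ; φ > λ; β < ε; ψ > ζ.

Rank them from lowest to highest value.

β < τ < ε < ζ < ψ < γ < λ < ν < φ < α < σ < ρ

Each adjacent pair is fixed by a given relation: β < τ; τ < ε; ε < ζ; ζ < ψ; ψ < γ; γ < λ; λ < ν; ν < φ; φ < α; α < σ; σ < ρ. Chaining them end to end gives the full order.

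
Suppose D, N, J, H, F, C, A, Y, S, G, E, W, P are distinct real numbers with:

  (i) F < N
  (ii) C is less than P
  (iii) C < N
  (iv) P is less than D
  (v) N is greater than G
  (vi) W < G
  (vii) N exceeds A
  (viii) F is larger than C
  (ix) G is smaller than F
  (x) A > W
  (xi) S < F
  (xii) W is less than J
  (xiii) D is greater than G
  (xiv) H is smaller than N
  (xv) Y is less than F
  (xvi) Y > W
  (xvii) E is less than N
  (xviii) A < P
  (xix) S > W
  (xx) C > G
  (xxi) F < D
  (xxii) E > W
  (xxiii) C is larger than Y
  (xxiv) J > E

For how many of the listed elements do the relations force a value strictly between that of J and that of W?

Chaining upward from W reaches: S, G, A, Y, C, P, F, E, D, N.
Chaining downward from J reaches: E.
Strictly between W and J are those in both lists: E — 1 element.

1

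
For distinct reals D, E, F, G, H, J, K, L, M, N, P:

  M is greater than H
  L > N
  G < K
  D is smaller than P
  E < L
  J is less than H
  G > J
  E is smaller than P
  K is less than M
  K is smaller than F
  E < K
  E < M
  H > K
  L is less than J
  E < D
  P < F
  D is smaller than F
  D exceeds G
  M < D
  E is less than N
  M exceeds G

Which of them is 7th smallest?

H

The consecutive relations fix a unique order: E < N < L < J < G < K < H < M < D < P < F.
The 7th smallest is H.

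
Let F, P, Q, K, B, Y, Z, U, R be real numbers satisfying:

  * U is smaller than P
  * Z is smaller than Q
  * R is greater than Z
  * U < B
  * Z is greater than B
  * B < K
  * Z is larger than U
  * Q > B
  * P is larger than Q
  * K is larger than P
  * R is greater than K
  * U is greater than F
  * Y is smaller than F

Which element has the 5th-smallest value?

The consecutive relations fix a unique order: Y < F < U < B < Z < Q < P < K < R.
Counting 5 from the smallest end gives Z.

Z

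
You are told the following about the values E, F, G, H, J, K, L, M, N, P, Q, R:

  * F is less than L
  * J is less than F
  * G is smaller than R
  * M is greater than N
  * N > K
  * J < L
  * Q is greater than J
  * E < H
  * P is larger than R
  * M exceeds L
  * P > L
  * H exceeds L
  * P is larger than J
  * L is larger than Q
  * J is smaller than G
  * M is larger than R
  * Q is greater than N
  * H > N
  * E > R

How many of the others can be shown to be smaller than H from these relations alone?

9

The elements the relations force below H are K, J, N, F, Q, G, L, R, E — no chain reaches any other.
That is 9.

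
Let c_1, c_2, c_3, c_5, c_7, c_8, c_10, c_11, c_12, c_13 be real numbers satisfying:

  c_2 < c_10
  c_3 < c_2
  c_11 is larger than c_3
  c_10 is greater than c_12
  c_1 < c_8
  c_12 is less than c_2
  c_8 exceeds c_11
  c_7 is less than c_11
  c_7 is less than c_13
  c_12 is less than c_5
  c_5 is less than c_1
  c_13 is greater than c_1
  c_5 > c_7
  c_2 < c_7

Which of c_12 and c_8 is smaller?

Chaining the given relations: c_12 < c_2 < c_7 < c_5 < c_1 < c_8.
So c_12 < c_8; c_12 is the smaller of the two.

c_12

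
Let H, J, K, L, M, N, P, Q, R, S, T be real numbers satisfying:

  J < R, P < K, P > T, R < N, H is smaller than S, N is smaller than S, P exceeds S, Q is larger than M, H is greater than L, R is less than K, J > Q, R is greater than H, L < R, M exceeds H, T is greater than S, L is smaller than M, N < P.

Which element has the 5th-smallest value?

Piecing the relations together gives one ordering: L < H < M < Q < J < R < N < S < T < P < K.
The 5th smallest is J.

J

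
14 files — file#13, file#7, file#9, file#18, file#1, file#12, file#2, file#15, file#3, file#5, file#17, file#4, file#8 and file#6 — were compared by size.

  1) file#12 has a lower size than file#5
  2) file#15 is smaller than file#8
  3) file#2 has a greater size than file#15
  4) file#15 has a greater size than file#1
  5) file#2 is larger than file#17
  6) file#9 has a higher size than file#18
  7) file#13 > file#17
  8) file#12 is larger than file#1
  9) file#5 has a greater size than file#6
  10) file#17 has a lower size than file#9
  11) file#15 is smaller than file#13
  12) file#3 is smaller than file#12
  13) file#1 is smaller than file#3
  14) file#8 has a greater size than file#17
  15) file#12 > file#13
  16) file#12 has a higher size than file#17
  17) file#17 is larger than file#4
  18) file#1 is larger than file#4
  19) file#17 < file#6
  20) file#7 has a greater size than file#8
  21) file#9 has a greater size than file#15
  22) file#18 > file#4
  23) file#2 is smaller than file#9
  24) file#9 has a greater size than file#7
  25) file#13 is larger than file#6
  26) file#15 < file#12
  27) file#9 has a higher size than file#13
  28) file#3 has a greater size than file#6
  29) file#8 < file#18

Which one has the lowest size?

file#1 is not least since file#4 < file#1; file#17 is not least since file#4 < file#17; file#15 is not least since file#1 < file#15; file#6 is not least since file#17 < file#6; file#8 is not least since file#17 < file#8; file#7 is not least since file#8 < file#7; file#13 is not least since file#15 < file#13; file#2 is not least since file#17 < file#2; file#3 is not least since file#6 < file#3; file#18 is not least since file#8 < file#18; file#12 is not least since file#3 < file#12; file#9 is not least since file#7 < file#9; file#5 is not least since file#12 < file#5.
Only file#4 has nothing below it, so file#4 is the lowest size.

file#4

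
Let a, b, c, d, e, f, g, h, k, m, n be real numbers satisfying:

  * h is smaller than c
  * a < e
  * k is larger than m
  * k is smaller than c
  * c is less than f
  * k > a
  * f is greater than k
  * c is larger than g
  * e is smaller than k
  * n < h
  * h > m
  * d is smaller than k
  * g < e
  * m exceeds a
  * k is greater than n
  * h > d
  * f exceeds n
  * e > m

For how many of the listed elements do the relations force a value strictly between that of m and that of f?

4

Chaining upward from m reaches: e, h, k, c.
Chaining downward from f reaches: g, n, d, a, e, h, k, c.
Strictly between m and f are those in both lists: e, h, k, c — 4 elements.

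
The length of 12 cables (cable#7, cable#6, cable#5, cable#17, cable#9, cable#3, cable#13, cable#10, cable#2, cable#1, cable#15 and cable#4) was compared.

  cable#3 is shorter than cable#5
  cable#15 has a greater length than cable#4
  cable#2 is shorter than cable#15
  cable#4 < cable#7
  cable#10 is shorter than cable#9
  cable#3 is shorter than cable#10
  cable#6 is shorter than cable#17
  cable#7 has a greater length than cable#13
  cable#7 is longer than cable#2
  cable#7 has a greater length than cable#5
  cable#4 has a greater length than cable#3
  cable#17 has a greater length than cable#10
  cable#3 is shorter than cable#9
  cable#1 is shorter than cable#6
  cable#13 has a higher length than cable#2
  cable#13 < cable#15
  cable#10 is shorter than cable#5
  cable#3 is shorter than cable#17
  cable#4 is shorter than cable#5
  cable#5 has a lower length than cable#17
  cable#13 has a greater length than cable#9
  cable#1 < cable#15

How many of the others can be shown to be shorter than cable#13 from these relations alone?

4

Directly below cable#13: cable#9, cable#2.
One step further: cable#3, cable#10 (4 so far).
Nothing else is reachable below cable#13; 4 in all.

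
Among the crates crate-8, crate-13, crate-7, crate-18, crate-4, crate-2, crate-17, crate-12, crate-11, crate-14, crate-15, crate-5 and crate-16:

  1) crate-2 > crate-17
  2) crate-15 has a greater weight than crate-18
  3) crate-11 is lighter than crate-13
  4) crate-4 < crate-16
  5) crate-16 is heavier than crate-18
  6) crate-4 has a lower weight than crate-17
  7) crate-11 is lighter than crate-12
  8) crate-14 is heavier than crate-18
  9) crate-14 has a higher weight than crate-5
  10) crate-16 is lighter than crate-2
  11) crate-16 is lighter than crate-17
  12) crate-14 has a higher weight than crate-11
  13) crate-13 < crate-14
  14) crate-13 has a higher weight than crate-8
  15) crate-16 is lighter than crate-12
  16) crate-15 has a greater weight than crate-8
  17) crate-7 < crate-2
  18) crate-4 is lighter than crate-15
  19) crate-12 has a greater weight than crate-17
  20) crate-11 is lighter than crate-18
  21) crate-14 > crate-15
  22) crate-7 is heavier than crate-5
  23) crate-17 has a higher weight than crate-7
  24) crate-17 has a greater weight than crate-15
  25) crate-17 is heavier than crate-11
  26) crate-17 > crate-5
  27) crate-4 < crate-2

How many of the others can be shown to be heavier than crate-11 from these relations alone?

8

From crate-11 the given relations immediately reach crate-18, crate-13, crate-17, crate-12, crate-14.
From those, crate-16, crate-15, crate-2 — 8 in total.
No other element is forced above crate-11 by the given relations, so the count is 8.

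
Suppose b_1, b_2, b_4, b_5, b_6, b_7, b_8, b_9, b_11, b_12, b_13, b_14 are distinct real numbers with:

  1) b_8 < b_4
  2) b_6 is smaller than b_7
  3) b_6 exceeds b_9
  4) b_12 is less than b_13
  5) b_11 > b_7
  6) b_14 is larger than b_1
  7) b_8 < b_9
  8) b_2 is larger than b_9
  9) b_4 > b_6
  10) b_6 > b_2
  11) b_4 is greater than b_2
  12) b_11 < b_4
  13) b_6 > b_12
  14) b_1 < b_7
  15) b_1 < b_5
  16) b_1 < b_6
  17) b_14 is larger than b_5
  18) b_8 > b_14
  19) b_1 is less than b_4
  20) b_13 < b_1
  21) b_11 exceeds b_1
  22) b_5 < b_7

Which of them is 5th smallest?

b_14

The consecutive relations fix a unique order: b_12 < b_13 < b_1 < b_5 < b_14 < b_8 < b_9 < b_2 < b_6 < b_7 < b_11 < b_4.
Counting 5 from the smallest end gives b_14.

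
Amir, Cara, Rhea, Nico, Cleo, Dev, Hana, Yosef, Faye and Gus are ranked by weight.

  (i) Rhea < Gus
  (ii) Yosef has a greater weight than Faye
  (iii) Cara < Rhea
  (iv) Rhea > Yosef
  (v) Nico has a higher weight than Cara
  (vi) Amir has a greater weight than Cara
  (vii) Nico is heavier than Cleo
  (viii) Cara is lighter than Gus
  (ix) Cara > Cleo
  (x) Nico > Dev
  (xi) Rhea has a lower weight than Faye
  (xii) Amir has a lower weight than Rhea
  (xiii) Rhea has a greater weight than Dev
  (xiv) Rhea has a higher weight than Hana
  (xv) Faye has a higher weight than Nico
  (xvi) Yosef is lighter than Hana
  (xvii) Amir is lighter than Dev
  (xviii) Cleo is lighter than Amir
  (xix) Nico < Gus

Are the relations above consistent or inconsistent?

inconsistent

Chaining the given relations yields Faye < Yosef < Hana < Rhea, so Faye < Rhea. But one relation states Rhea < Faye. These cannot both hold.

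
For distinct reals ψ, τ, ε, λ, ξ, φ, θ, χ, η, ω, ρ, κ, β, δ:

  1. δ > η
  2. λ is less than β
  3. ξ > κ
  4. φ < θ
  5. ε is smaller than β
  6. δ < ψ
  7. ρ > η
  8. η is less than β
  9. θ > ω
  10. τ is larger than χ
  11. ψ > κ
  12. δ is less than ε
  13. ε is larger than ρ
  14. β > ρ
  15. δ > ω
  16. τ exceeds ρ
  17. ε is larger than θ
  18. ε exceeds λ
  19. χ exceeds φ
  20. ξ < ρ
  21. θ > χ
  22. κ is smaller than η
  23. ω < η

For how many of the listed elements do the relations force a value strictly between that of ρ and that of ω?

1

Chaining upward from ω reaches: η, θ, δ, ψ, τ, ε, β.
Chaining downward from ρ reaches: κ, ξ, η.
Strictly between ω and ρ are those in both lists: η — 1 element.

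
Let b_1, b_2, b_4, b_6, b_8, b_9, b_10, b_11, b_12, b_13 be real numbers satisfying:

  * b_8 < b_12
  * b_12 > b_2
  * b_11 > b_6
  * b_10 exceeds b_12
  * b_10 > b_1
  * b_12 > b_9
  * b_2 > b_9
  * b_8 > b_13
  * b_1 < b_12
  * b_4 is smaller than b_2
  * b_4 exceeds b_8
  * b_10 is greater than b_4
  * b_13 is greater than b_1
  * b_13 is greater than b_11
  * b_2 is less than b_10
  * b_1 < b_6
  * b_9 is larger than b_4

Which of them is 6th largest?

Piecing the relations together gives one ordering: b_1 < b_6 < b_11 < b_13 < b_8 < b_4 < b_9 < b_2 < b_12 < b_10.
The 6th largest is b_8.

b_8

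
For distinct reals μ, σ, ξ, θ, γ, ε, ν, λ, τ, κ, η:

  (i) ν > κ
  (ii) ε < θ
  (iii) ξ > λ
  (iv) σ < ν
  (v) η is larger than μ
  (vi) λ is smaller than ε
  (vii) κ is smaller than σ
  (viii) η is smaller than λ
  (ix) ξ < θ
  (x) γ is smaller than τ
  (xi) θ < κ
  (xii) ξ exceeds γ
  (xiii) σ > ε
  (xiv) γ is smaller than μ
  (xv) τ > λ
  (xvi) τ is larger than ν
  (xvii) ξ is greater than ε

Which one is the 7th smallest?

θ

Piecing the relations together gives one ordering: γ < μ < η < λ < ε < ξ < θ < κ < σ < ν < τ.
Counting 7 from the smallest end gives θ.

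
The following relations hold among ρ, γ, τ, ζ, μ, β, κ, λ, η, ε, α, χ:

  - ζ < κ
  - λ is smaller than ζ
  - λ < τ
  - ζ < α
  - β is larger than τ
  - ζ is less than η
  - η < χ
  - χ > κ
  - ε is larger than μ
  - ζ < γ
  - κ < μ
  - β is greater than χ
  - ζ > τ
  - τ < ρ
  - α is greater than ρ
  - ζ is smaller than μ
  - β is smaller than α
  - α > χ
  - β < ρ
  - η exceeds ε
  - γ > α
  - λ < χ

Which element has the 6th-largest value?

η

Chaining the given pairs: λ < τ < ζ < κ < μ < ε < η < χ < β < ρ < α < γ.
The 6th largest is η.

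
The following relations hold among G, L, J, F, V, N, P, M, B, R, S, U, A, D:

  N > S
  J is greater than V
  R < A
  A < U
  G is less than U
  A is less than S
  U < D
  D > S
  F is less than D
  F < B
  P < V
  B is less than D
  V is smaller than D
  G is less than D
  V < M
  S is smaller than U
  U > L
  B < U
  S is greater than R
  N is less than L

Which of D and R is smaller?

R

R < A < S < N < L < U < D, by transitivity through A, S, N, L, U.
So R < D; R is the smaller of the two.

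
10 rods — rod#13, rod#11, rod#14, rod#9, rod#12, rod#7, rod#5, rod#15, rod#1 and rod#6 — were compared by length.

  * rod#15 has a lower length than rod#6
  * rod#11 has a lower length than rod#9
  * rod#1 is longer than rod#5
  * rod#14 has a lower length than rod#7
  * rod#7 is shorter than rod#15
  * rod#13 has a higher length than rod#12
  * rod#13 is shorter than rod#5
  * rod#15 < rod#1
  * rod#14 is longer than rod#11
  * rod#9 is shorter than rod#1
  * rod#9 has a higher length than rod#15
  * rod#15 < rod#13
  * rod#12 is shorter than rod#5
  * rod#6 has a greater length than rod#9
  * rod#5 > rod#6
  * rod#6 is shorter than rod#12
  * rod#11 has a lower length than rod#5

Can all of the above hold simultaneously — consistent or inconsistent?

The single ordering rod#11 < rod#14 < rod#7 < rod#15 < rod#9 < rod#6 < rod#12 < rod#13 < rod#5 < rod#1 satisfies every listed relation, so no contradiction arises.

consistent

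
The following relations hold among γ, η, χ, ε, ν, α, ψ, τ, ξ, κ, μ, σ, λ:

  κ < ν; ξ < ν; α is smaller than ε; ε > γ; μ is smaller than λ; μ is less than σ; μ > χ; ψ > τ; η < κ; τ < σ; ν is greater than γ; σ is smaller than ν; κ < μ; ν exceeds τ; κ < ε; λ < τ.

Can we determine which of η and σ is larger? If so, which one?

σ

The relevant relations are η < κ; κ < μ; μ < λ; λ < τ; τ < σ.
Chaining these gives η < κ < μ < λ < τ < σ.
So σ is larger.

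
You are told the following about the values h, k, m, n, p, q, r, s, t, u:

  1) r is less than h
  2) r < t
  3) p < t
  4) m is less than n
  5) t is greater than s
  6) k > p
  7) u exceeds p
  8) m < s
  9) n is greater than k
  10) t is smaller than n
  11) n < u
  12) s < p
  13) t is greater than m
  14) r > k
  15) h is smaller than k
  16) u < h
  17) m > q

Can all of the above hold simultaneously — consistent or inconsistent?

Chaining the given relations yields k < r < t < n < u < h, so k < h. But one relation states h < k. These cannot both hold.

inconsistent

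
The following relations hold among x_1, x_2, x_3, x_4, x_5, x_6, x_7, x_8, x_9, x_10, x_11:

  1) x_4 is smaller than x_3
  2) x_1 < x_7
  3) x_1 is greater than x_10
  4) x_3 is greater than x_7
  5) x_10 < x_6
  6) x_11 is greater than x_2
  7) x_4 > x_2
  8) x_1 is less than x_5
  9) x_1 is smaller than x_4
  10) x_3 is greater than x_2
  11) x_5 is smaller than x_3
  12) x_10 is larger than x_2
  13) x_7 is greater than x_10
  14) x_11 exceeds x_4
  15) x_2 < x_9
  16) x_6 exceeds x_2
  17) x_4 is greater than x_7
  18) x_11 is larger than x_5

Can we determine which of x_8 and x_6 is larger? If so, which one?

Following every chain through x_8: nothing is chained to x_8.
x_6 is not reached, and no chain runs the other way from x_6 to x_8.
So the given relations leave the order of x_8 and x_6 undetermined.

undetermined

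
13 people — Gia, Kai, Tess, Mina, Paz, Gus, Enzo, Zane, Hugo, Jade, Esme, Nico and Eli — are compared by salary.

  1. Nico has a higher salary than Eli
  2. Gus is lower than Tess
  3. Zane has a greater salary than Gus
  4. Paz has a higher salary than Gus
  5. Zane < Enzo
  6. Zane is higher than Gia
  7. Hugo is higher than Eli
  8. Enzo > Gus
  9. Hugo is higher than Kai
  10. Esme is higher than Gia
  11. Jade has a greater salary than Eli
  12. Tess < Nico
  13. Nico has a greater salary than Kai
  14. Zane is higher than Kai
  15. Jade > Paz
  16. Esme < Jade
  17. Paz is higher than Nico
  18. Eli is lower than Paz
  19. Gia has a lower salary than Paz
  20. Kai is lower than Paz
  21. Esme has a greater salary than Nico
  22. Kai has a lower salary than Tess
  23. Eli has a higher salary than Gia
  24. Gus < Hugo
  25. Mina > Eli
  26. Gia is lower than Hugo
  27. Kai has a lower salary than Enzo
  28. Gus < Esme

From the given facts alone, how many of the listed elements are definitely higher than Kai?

The elements the relations force above Kai are Tess, Nico, Zane, Hugo, Esme, Enzo, Paz, Jade — no chain reaches any other.
That is 8.

8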